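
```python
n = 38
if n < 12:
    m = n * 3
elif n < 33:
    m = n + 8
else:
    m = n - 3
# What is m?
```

Trace:
`n = 38` → n = 38
`if n < 12: ...` → n < 12 is False, n < 33 is False, take else branch → m = 35
So m = 35

Answer: 35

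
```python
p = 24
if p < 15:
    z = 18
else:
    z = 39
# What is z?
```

Trace:
`p = 24` → p = 24
`if p < 15: ...` → p < 15 is False, take else branch → z = 39
So z = 39

Answer: 39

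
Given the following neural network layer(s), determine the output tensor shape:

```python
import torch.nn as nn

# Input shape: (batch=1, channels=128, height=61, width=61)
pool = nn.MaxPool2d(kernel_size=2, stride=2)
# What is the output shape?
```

Input: (1, 128, 61, 61) -> Output: (1, 128, 30, 30)

Answer: (1, 128, 30, 30)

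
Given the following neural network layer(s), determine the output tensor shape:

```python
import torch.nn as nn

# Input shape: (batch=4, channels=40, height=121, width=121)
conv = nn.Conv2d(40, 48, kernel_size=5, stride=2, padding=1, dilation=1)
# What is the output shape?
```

Input: (4, 40, 121, 121) -> Output: (4, 48, 60, 60)

Answer: (4, 48, 60, 60)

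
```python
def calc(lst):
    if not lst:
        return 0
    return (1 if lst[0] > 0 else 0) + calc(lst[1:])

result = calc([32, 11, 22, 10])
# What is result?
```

Count of positive elements in [32, 11, 22, 10] = 4

Answer: 4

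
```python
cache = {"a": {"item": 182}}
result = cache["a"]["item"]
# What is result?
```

Trace:
`cache = {"a": {"item": 182}}` → cache = {'a': {'item': 182}}
`result = cache["a"]["item"]` → result = 182
So result = 182

Answer: 182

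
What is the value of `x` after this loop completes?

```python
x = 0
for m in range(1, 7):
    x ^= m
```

XOR of 1 to 6
`x` takes the values: 0 → 1 → 3 → 0 → 4 → 1 → 7

Answer: 7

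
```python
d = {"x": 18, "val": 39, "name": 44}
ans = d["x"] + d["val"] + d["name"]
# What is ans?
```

Trace:
`d = {"x": 18, "val": 39, "name": 44}` → d = {'x': 18, 'val': 39, 'name': 44}
`ans = d["x"] + d["val"] + d["name"]` → ans = 101
So ans = 101

Answer: 101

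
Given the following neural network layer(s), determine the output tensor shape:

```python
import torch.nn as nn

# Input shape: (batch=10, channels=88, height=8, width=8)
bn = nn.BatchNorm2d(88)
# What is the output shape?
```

Input: (10, 88, 8, 8) -> Output: (10, 88, 8, 8)

Answer: (10, 88, 8, 8)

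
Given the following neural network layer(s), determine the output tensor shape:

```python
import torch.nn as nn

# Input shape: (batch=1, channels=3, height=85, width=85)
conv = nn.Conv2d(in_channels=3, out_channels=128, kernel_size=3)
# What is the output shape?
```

Input: (1, 3, 85, 85) -> Output: (1, 128, 83, 83)

Answer: (1, 128, 83, 83)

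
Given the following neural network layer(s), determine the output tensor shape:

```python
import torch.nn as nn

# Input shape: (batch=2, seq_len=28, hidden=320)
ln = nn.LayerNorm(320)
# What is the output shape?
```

Input: (2, 28, 320) -> Output: (2, 28, 320)

Answer: (2, 28, 320)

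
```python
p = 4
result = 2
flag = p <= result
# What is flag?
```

Trace:
`p = 4` → p = 4
`result = 2` → result = 2
`flag = p <= result` → flag = False
So flag = False

Answer: False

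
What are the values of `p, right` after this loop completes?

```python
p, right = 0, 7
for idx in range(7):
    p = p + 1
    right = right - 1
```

p goes 0→7, right goes 7→0
`p, right` takes the values: (0, 7) → (1, 7) → (1, 6) → (2, 6) → (2, 5) → (3, 5) → (3, 4) → (4, 4) → (4, 3) → (5, 3) → (5, 2) → (6, 2) → (6, 1) → (7, 1) → (7, 0)

Answer: 7, 0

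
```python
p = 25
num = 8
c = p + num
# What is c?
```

Trace:
`p = 25` → p = 25
`num = 8` → num = 8
`c = p + num` → c = 33
So c = 33

Answer: 33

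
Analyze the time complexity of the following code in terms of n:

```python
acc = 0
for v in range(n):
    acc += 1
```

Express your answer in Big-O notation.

Each loop level contributes: n. Multiplying the contributions gives O(n).

Answer: O(n)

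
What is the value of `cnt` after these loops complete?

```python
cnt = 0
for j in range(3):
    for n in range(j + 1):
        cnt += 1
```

Triangle: 1 + 2 + ... + 3
`cnt` takes the values: 0 → 1 → 2 → 3 → 4 → 5 → 6

Answer: 6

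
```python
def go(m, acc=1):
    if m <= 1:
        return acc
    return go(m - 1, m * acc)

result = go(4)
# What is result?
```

Accumulator trace (n, acc): (4, 1) -> (3, 4) -> (2, 12) -> (1, 24) -> return 24

Answer: 24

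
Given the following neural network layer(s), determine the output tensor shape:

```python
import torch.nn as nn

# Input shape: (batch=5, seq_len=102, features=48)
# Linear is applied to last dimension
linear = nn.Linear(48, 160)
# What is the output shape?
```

Input: (5, 102, 48) -> Output: (5, 102, 160)

Answer: (5, 102, 160)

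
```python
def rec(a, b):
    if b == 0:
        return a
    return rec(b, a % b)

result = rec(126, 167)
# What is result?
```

rec(126, 167) -> rec(167, 126) -> rec(126, 41) -> rec(41, 3) -> rec(3, 2) -> rec(2, 1) -> rec(1, 0) -> 1

Answer: 1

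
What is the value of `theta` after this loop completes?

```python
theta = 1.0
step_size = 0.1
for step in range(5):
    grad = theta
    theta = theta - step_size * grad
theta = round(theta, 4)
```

Gradient descent: w = 1.0 * (1 - 0.1)^5
`theta` takes the values: 1.0 → 0.9 → 0.81 → 0.729 → 0.6561 → 0.59049 → 0.5905

Answer: 0.5905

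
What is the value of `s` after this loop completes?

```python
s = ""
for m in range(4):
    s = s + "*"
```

Repeat '*' 4 times
`s` takes the values: "" → "*" → "**" → "***" → "****"

Answer: "****"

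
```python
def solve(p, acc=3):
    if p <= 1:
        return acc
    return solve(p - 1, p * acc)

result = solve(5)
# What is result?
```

Accumulator trace (n, acc): (5, 3) -> (4, 15) -> (3, 60) -> (2, 180) -> (1, 360) -> return 360

Answer: 360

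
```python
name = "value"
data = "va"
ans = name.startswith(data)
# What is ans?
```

Trace:
`name = "value"` → name = 'value'
`data = "va"` → data = 'va'
`ans = name.startswith(data)` → ans = True
So ans = True

Answer: True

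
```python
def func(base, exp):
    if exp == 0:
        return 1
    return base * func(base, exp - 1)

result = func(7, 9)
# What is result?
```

func(7, 9) = 7 * 7 * 7 * 7 * 7 * 7 * 7 * 7 * 7 = 40353607

Answer: 40353607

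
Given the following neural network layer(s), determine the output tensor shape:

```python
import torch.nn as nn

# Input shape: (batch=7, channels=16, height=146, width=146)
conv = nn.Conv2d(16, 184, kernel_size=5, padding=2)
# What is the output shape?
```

Input: (7, 16, 146, 146) -> Output: (7, 184, 146, 146)

Answer: (7, 184, 146, 146)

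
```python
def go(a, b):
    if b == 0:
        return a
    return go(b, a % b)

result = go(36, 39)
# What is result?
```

go(36, 39) -> go(39, 36) -> go(36, 3) -> go(3, 0) -> 3

Answer: 3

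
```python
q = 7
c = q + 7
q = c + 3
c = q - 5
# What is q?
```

Trace:
`q = 7` → q = 7
`c = q + 7` → c = 14
`q = c + 3` → q = 17
`c = q - 5` → c = 12
So q = 17

Answer: 17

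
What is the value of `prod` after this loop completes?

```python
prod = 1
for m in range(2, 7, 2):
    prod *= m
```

Product of even numbers 2 to 6
`prod` takes the values: 1 → 2 → 8 → 48

Answer: 48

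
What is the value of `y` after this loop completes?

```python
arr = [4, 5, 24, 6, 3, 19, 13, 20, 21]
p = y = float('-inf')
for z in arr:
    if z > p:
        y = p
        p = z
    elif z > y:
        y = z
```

Second largest (with repeats) in [4, 5, 24, 6, 3, 19, 13, 20, 21]
`y` takes the values: -inf → 4 → 5 → 6 → 19 → 20 → 21

Answer: 21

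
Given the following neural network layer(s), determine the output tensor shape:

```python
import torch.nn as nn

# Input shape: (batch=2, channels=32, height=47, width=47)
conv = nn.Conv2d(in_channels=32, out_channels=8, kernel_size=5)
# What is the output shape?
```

Input: (2, 32, 47, 47) -> Output: (2, 8, 43, 43)

Answer: (2, 8, 43, 43)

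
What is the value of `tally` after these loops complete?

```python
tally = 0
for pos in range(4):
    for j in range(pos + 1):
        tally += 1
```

Triangle: 1 + 2 + ... + 4
`tally` takes the values: 0 → 1 → 2 → 3 → 4 → 5 → 6 → 7 → 8 → 9 → 10

Answer: 10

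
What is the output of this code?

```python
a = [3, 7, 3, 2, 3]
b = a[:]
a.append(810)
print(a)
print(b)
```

Key concept: slice [:] creates copy.
Step by step:
`a = [3, 7, 3, 2, 3]` → a = [3, 7, 3, 2, 3]
`b = a[:]` → b = [3, 7, 3, 2, 3]
`a.append(810)` → a = [3, 7, 3, 2, 3, 810]
`print(a)` → prints [3, 7, 3, 2, 3, 810]
`print(b)` → prints [3, 7, 3, 2, 3]

Answer:
[3, 7, 3, 2, 3, 810]
[3, 7, 3, 2, 3]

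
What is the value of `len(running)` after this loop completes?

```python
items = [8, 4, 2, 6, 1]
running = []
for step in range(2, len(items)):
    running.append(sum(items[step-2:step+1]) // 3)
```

Number of 3-element averages
`running` takes the values: [] → [4] → [4, 4] → [4, 4, 3]
So `len(running)` = 3

Answer: 3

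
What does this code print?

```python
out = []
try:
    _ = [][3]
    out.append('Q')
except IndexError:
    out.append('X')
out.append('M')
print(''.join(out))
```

Execution trace: 'X' (except IndexError) → 'M' (after the try/except). Output: XM

Answer: XM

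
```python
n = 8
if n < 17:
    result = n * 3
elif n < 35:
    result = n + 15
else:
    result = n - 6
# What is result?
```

Trace:
`n = 8` → n = 8
`if n < 17: ...` → n < 17 is True → result = 24
So result = 24

Answer: 24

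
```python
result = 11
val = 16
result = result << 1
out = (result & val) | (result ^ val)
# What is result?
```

Trace:
`result = 11` → result = 11
`val = 16` → val = 16
`result = result << 1` → result = 22
`out = (result & val) | (result ^ val)` → out = 22
So result = 22

Answer: 22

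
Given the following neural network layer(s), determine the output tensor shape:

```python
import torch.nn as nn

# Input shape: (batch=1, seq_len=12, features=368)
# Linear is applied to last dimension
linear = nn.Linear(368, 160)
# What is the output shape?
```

Input: (1, 12, 368) -> Output: (1, 12, 160)

Answer: (1, 12, 160)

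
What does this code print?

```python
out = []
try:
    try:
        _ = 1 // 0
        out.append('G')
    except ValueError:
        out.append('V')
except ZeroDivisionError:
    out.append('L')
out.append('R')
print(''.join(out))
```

Execution trace: 'L' (outer except ZeroDivisionError) → 'R' (after the try/except). Output: LR

Answer: LR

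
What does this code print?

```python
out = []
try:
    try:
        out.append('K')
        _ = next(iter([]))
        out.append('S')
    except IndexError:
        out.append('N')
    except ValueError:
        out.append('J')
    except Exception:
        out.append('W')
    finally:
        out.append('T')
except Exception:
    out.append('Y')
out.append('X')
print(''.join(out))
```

Execution trace: 'K' (inner try body) → 'W' (inner except Exception) → 'T' (inner finally) → 'X' (after the try/except). Output: KWTX

Answer: KWTX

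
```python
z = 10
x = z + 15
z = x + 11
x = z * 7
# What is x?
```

Trace:
`z = 10` → z = 10
`x = z + 15` → x = 25
`z = x + 11` → z = 36
`x = z * 7` → x = 252
So x = 252

Answer: 252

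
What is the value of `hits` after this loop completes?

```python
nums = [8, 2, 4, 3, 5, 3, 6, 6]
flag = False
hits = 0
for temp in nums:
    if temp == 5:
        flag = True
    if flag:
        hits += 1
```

Count elements after first 5 in [8, 2, 4, 3, 5, 3, 6, 6]
`hits` takes the values: 0 → 1 → 2 → 3 → 4

Answer: 4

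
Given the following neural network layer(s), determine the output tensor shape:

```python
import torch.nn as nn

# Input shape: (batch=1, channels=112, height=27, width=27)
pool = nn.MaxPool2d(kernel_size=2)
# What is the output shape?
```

Input: (1, 112, 27, 27) -> Output: (1, 112, 13, 13)

Answer: (1, 112, 13, 13)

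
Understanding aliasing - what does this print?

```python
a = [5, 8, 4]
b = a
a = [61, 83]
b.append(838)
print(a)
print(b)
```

Key concept: rebinding vs mutation: a is rebound to a new list, b still points at the original.
Step by step:
`a = [5, 8, 4]` → a = [5, 8, 4]
`b = a` → b = [5, 8, 4] (same object as a)
`a = [61, 83]` → a = [61, 83]
`b.append(838)` → b = [5, 8, 4, 838]
`print(a)` → prints [61, 83]
`print(b)` → prints [5, 8, 4, 838]

Answer:
[61, 83]
[5, 8, 4, 838]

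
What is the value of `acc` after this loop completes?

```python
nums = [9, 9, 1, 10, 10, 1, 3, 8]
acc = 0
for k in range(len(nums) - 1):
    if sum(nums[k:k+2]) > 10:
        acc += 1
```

Count windows with sum > 10
`acc` takes the values: 0 → 1 → 2 → 3 → 4 → 5

Answer: 5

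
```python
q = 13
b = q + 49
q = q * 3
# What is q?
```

Trace:
`q = 13` → q = 13
`b = q + 49` → b = 62
`q = q * 3` → q = 39
So q = 39

Answer: 39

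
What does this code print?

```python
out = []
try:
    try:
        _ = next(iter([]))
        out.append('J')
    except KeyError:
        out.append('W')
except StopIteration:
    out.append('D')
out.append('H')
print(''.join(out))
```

Execution trace: 'D' (outer except StopIteration) → 'H' (after the try/except). Output: DH

Answer: DH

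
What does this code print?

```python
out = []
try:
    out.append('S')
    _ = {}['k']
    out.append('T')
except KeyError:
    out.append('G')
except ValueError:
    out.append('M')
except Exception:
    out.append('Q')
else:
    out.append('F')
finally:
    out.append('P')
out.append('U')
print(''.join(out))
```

Execution trace: 'S' (try body) → 'G' (except KeyError) → 'P' (finally) → 'U' (after the try/except). Output: SGPU

Answer: SGPU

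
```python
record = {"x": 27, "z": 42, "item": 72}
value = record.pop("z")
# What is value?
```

Trace:
`record = {"x": 27, "z": 42, "item": 72}` → record = {'x': 27, 'z': 42, 'item': 72}
`value = record.pop("z")` → record = {'x': 27, 'item': 72}; value = 42
So value = 42

Answer: 42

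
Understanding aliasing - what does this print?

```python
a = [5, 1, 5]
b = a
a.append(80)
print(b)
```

Key concept: basic list aliasing.
Step by step:
`a = [5, 1, 5]` → a = [5, 1, 5]
`b = a` → b = [5, 1, 5] (same object as a)
`a.append(80)` → a = [5, 1, 5, 80] (same object as b); b = [5, 1, 5, 80] (same object as a)
`print(b)` → prints [5, 1, 5, 80]

Answer: [5, 1, 5, 80]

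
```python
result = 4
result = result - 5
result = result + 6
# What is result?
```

Trace:
`result = 4` → result = 4
`result = result - 5` → result = -1
`result = result + 6` → result = 5
So result = 5

Answer: 5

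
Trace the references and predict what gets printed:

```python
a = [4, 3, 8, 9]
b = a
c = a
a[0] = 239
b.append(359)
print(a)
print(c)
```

Key concept: multiple aliases.
Step by step:
`a = [4, 3, 8, 9]` → a = [4, 3, 8, 9]
`b = a` → b = [4, 3, 8, 9] (same object as a)
`c = a` → c = [4, 3, 8, 9] (same object as a, b)
`a[0] = 239` → a = [239, 3, 8, 9] (same object as b, c); b = [239, 3, 8, 9] (same object as a, c); c = [239, 3, 8, 9] (same object as a, b)
`b.append(359)` → a = [239, 3, 8, 9, 359] (same object as b, c); b = [239, 3, 8, 9, 359] (same object as a, c); c = [239, 3, 8, 9, 359] (same object as a, b)
`print(a)` → prints [239, 3, 8, 9, 359]
`print(c)` → prints [239, 3, 8, 9, 359]

Answer:
[239, 3, 8, 9, 359]
[239, 3, 8, 9, 359]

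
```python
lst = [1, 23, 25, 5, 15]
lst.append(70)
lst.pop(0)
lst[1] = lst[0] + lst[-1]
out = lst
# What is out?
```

Trace:
`lst = [1, 23, 25, 5, 15]` → lst = [1, 23, 25, 5, 15]
`lst.append(70)` → lst = [1, 23, 25, 5, 15, 70]
`lst.pop(0)` → lst = [23, 25, 5, 15, 70]
`lst[1] = lst[0] + lst[-1]` → lst = [23, 93, 5, 15, 70]
`out = lst` → out = [23, 93, 5, 15, 70]
So out = [23, 93, 5, 15, 70]

Answer: [23, 93, 5, 15, 70]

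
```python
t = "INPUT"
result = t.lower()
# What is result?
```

Trace:
`t = "INPUT"` → t = 'INPUT'
`result = t.lower()` → result = 'input'
So result = 'input'

Answer: 'input'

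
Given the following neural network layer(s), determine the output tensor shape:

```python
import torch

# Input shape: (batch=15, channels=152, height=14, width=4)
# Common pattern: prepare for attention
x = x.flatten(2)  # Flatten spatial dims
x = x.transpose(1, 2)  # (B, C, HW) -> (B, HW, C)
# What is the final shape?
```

Input: (15, 152, 14, 4) -> after flatten(2): (15, 152, 56) -> Output: (15, 56, 152)

Answer: (15, 56, 152)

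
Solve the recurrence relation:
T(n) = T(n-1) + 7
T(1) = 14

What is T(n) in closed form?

Unrolling: T(n) = T(1) + 7·(n-1) = 14 + 7(n-1) = 7n + 7.

Answer: T(n) = 7n + 7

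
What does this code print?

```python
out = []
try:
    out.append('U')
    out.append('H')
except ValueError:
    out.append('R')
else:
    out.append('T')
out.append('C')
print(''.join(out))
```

Execution trace: 'U' (try body) → 'H' (try body, no exception) → 'T' (else) → 'C' (after the try/except). Output: UHTC

Answer: UHTC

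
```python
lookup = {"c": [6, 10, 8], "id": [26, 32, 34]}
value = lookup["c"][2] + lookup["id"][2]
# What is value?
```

Trace:
`lookup = {"c": [6, 10, 8], "id": [26, 32, 34]}` → lookup = {'c': [6, 10, 8], 'id': [26, 32, 34]}
`value = lookup["c"][2] + lookup["id"][2]` → value = 42
So value = 42

Answer: 42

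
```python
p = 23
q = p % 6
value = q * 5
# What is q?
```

Trace:
`p = 23` → p = 23
`q = p % 6` → q = 5
`value = q * 5` → value = 25
So q = 5

Answer: 5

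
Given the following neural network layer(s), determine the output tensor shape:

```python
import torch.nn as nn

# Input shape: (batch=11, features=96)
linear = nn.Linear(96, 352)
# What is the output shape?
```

Input: (11, 96) -> Output: (11, 352)

Answer: (11, 352)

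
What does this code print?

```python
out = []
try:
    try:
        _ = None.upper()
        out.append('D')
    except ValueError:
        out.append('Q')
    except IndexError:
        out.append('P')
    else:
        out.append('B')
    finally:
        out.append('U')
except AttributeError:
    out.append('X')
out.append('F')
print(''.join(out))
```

Execution trace: 'U' (finally) → 'X' (outer except AttributeError) → 'F' (after the try/except). Output: UXF

Answer: UXF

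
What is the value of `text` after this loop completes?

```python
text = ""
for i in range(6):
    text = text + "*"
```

Repeat '*' 6 times
`text` takes the values: "" → "*" → "**" → "***" → "****" → "*****" → "******"

Answer: "******"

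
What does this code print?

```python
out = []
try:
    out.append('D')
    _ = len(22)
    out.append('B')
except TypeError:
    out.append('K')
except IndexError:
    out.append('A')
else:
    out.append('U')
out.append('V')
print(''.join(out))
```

Execution trace: 'D' (try body) → 'K' (except TypeError) → 'V' (after the try/except). Output: DKV

Answer: DKV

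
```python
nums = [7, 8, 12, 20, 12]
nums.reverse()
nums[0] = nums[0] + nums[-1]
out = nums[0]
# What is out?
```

Trace:
`nums = [7, 8, 12, 20, 12]` → nums = [7, 8, 12, 20, 12]
`nums.reverse()` → nums = [12, 20, 12, 8, 7]
`nums[0] = nums[0] + nums[-1]` → nums = [19, 20, 12, 8, 7]
`out = nums[0]` → out = 19
So out = 19

Answer: 19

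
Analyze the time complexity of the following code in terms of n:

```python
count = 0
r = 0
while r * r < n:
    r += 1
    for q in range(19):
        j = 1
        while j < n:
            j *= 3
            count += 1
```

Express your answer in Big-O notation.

Each loop level contributes: √n × 1 × log n. Multiplying the contributions gives O(√n log n).

Answer: O(√n log n)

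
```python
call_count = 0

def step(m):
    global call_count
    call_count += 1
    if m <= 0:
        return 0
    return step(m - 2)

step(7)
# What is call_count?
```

Linear recursion stepping by 2: 5 calls from m=7 down to ≤0.

Answer: 5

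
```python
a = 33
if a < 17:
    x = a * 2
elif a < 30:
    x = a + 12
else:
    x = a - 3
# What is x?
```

Trace:
`a = 33` → a = 33
`if a < 17: ...` → a < 17 is False, a < 30 is False, take else branch → x = 30
So x = 30

Answer: 30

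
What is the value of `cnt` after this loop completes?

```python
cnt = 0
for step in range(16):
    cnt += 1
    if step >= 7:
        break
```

Loop breaks when step reaches 7, cnt is 8
`cnt` takes the values: 0 → 1 → 2 → 3 → 4 → 5 → 6 → 7 → 8

Answer: 8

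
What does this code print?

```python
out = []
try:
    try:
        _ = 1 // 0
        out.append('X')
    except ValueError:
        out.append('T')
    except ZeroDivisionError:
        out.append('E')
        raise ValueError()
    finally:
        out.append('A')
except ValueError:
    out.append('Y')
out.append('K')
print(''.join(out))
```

Execution trace: 'E' (inner except ZeroDivisionError) → 'A' (inner finally) → 'Y' (outer except ValueError) → 'K' (after the try/except). Output: EAYK

Answer: EAYK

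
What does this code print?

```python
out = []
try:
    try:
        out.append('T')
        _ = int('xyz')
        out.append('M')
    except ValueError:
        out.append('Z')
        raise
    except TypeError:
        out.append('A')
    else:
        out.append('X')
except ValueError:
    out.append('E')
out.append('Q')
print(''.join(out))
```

Execution trace: 'T' (try body) → 'Z' (except ValueError) → 'E' (outer except ValueError) → 'Q' (after the try/except). Output: TZEQ

Answer: TZEQ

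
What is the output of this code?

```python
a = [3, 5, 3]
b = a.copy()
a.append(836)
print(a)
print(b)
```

Key concept: list.copy() creates independent copy.
Step by step:
`a = [3, 5, 3]` → a = [3, 5, 3]
`b = a.copy()` → b = [3, 5, 3]
`a.append(836)` → a = [3, 5, 3, 836]
`print(a)` → prints [3, 5, 3, 836]
`print(b)` → prints [3, 5, 3]

Answer:
[3, 5, 3, 836]
[3, 5, 3]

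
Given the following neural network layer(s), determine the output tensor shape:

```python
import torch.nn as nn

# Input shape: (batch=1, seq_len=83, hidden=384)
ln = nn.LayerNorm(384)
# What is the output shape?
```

Input: (1, 83, 384) -> Output: (1, 83, 384)

Answer: (1, 83, 384)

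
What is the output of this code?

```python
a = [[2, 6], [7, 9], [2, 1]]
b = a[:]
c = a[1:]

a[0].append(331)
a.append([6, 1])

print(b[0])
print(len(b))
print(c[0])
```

Key concept: slice with nested mutation.
Step by step:
`a = [[2, 6], [7, 9], [2, 1]]` → a = [[2, 6], [7, 9], [2, 1]]
`b = a[:]` → b = [[2, 6], [7, 9], [2, 1]]
`c = a[1:]` → c = [[7, 9], [2, 1]]
`a[0].append(331)` → a = [[2, 6, 331], [7, 9], [2, 1]]; b = [[2, 6, 331], [7, 9], [2, 1]]
`a.append([6, 1])` → a = [[2, 6, 331], [7, 9], [2, 1], [6, 1]]
`print(b[0])` → prints [2, 6, 331]
`print(len(b))` → prints 3
`print(c[0])` → prints [7, 9]

Answer:
[2, 6, 331]
3
[7, 9]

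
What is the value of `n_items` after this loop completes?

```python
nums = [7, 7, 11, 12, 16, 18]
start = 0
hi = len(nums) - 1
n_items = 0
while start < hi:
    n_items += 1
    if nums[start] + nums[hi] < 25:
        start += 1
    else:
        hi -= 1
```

Steps to find pair summing to 25
`n_items` takes the values: 0 → 1 → 2 → 3 → 4 → 5

Answer: 5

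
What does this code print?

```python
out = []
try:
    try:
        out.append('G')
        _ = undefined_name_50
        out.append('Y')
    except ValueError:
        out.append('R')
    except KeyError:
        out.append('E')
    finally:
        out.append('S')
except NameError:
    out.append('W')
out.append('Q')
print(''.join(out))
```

Execution trace: 'G' (try body) → 'S' (finally) → 'W' (outer except NameError) → 'Q' (after the try/except). Output: GSWQ

Answer: GSWQ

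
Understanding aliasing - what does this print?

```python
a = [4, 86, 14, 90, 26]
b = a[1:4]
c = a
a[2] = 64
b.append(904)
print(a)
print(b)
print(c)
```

Key concept: slice vs alias.
Step by step:
`a = [4, 86, 14, 90, 26]` → a = [4, 86, 14, 90, 26]
`b = a[1:4]` → b = [86, 14, 90]
`c = a` → c = [4, 86, 14, 90, 26] (same object as a)
`a[2] = 64` → a = [4, 86, 64, 90, 26] (same object as c); c = [4, 86, 64, 90, 26] (same object as a)
`b.append(904)` → b = [86, 14, 90, 904]
`print(a)` → prints [4, 86, 64, 90, 26]
`print(b)` → prints [86, 14, 90, 904]
`print(c)` → prints [4, 86, 64, 90, 26]

Answer:
[4, 86, 64, 90, 26]
[86, 14, 90, 904]
[4, 86, 64, 90, 26]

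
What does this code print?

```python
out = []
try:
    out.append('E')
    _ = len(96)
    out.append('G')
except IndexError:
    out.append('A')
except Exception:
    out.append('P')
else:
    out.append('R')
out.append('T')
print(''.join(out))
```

Execution trace: 'E' (try body) → 'P' (except Exception) → 'T' (after the try/except). Output: EPT

Answer: EPT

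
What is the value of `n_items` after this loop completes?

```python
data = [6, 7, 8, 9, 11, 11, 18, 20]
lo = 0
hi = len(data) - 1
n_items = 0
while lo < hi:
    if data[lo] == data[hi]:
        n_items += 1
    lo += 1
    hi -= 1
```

Count matching pairs from ends
`n_items` takes the values: 0

Answer: 0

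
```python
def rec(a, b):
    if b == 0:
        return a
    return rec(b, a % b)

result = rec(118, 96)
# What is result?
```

rec(118, 96) -> rec(96, 22) -> rec(22, 8) -> rec(8, 6) -> rec(6, 2) -> rec(2, 0) -> 2

Answer: 2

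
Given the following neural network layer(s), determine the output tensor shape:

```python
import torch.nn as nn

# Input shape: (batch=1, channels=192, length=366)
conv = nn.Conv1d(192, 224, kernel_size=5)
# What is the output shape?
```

Input: (1, 192, 366) -> Output: (1, 224, 362)

Answer: (1, 224, 362)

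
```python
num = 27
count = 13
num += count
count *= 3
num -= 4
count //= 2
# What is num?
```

Trace:
`num = 27` → num = 27
`count = 13` → count = 13
`num += count` → num = 40
`count *= 3` → count = 39
`num -= 4` → num = 36
`count //= 2` → count = 19
So num = 36

Answer: 36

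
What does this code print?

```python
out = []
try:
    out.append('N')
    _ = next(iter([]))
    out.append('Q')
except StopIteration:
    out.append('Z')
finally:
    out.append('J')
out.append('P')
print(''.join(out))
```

Execution trace: 'N' (try body) → 'Z' (except StopIteration) → 'J' (finally) → 'P' (after the try/except). Output: NZJP

Answer: NZJP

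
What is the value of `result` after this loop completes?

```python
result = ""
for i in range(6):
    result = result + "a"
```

Repeat 'a' 6 times
`result` takes the values: "" → "a" → "aa" → "aaa" → "aaaa" → "aaaaa" → "aaaaaa"

Answer: "aaaaaa"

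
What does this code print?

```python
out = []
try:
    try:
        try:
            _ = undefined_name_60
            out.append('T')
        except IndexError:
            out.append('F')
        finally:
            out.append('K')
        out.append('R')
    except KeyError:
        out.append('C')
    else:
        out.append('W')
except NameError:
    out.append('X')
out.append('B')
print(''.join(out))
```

Execution trace: 'K' (inner finally) → 'X' (outer except NameError) → 'B' (after the try/except). Output: KXB

Answer: KXB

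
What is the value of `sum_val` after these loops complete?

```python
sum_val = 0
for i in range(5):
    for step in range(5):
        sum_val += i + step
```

Sum of all i+step for i,step in 5x5
`sum_val` takes the values: 0 → 1 → 3 → 6 → 10 → 11 → 13 → 16 → 20 → 25 → 27 → 30 → 34 → 39 → 45 → 48 → 52 → 57 → 63 → 70 → 74 → 79 → 85 → 92 → 100

Answer: 100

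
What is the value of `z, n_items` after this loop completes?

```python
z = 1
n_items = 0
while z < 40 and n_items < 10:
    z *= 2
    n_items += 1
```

Double until >= 40 or 10 iterations
`z, n_items` takes the values: (1, 0) → (2, 0) → (2, 1) → (4, 1) → (4, 2) → (8, 2) → (8, 3) → (16, 3) → (16, 4) → (32, 4) → (32, 5) → (64, 5) → (64, 6)

Answer: 64, 6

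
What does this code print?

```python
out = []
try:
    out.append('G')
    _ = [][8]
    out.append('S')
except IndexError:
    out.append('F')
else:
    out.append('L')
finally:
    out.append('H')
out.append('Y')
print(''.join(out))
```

Execution trace: 'G' (try body) → 'F' (except IndexError) → 'H' (finally) → 'Y' (after the try/except). Output: GFHY

Answer: GFHY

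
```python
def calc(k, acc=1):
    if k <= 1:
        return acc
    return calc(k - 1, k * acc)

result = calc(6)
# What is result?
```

Accumulator trace (n, acc): (6, 1) -> (5, 6) -> (4, 30) -> (3, 120) -> (2, 360) -> (1, 720) -> return 720

Answer: 720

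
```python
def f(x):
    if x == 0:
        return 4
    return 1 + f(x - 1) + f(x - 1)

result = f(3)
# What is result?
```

f(x) = 1 + 2·f(x-1), f(0)=4. Closed form: (4+1)·2^3 - 1 = 39.

Answer: 39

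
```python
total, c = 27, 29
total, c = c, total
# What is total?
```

Trace:
`total, c = 27, 29` → total = 27; c = 29
`total, c = c, total` → total = 29; c = 27
So total = 29

Answer: 29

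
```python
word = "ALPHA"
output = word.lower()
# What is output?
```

Trace:
`word = "ALPHA"` → word = 'ALPHA'
`output = word.lower()` → output = 'alpha'
So output = 'alpha'

Answer: 'alpha'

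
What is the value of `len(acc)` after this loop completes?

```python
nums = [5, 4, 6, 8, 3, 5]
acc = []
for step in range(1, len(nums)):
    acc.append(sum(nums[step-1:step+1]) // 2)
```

Number of 2-element averages
`acc` takes the values: [] → [4] → [4, 5] → [4, 5, 7] → [4, 5, 7, 5] → [4, 5, 7, 5, 4]
So `len(acc)` = 5

Answer: 5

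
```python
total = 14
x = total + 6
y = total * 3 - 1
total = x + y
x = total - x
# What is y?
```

Trace:
`total = 14` → total = 14
`x = total + 6` → x = 20
`y = total * 3 - 1` → y = 41
`total = x + y` → total = 61
`x = total - x` → x = 41
So y = 41

Answer: 41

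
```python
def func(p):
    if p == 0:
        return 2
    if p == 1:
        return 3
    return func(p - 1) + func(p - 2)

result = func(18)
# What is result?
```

Build up from base cases: func(0)=2, func(1)=3, func(2)=5, func(3)=8, func(4)=13, func(5)=21, func(6)=34, ..., func(18)=10946

Answer: 10946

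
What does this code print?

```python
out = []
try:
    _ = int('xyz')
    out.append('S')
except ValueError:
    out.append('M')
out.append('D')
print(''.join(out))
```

Execution trace: 'M' (except ValueError) → 'D' (after the try/except). Output: MD

Answer: MD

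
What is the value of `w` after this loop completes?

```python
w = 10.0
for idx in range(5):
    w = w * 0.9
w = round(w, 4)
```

Exponential decay: 10.0 * 0.9^5
`w` takes the values: 10.0 → 9.0 → 8.1 → 7.29 → 6.561 → 5.9049

Answer: 5.9049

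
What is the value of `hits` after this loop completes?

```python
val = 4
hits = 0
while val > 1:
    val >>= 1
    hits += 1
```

Count right shifts until 1
`hits` takes the values: 0 → 1 → 2

Answer: 2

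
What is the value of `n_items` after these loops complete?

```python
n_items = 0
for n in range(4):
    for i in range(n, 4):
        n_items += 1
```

Upper triangle: 4 + 3 + ... + 1
`n_items` takes the values: 0 → 1 → 2 → 3 → 4 → 5 → 6 → 7 → 8 → 9 → 10

Answer: 10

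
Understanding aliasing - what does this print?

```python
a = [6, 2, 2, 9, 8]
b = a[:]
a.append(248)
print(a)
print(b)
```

Key concept: slice [:] creates copy.
Step by step:
`a = [6, 2, 2, 9, 8]` → a = [6, 2, 2, 9, 8]
`b = a[:]` → b = [6, 2, 2, 9, 8]
`a.append(248)` → a = [6, 2, 2, 9, 8, 248]
`print(a)` → prints [6, 2, 2, 9, 8, 248]
`print(b)` → prints [6, 2, 2, 9, 8]

Answer:
[6, 2, 2, 9, 8, 248]
[6, 2, 2, 9, 8]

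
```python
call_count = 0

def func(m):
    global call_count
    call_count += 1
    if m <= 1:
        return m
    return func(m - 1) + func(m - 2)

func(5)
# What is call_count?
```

Calls(m) = 1 + Calls(m-1) + Calls(m-2); Calls(0)=Calls(1)=1. For m=5 this gives 15.

Answer: 15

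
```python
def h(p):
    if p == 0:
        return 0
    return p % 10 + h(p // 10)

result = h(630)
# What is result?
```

Sum of digits of 630: 0 + 3 + 6 = 9

Answer: 9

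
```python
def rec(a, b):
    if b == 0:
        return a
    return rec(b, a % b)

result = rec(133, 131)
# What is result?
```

rec(133, 131) -> rec(131, 2) -> rec(2, 1) -> rec(1, 0) -> 1

Answer: 1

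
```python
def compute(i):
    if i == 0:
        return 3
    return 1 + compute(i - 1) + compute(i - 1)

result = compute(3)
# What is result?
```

compute(i) = 1 + 2·compute(i-1), compute(0)=3. Closed form: (3+1)·2^3 - 1 = 31.

Answer: 31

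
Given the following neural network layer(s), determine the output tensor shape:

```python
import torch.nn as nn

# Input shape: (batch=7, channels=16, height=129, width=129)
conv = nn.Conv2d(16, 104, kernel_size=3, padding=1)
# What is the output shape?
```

Input: (7, 16, 129, 129) -> Output: (7, 104, 129, 129)

Answer: (7, 104, 129, 129)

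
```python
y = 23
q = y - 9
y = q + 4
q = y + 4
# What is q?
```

Trace:
`y = 23` → y = 23
`q = y - 9` → q = 14
`y = q + 4` → y = 18
`q = y + 4` → q = 22
So q = 22

Answer: 22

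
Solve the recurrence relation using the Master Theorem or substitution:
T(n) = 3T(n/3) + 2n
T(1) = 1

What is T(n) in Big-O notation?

By Master Theorem: a=3, b=3, f(n)=2n. Since log_3(3) = 1 and f(n) = Θ(n^1), Case 2 applies. T(n) = O(n log n).

Answer: O(n log n)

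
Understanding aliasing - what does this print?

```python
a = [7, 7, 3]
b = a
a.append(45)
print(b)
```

Key concept: basic list aliasing.
Step by step:
`a = [7, 7, 3]` → a = [7, 7, 3]
`b = a` → b = [7, 7, 3] (same object as a)
`a.append(45)` → a = [7, 7, 3, 45] (same object as b); b = [7, 7, 3, 45] (same object as a)
`print(b)` → prints [7, 7, 3, 45]

Answer: [7, 7, 3, 45]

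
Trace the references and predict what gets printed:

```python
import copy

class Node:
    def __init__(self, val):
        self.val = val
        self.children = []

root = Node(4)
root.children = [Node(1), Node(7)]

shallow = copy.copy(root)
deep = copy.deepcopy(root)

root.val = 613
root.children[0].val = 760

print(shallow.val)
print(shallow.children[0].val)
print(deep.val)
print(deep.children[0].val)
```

Key concept: deep copy with custom objects.
Step by step:
`root = Node(4)` → root = Node(val=4, children=[])
`root.children = [Node(1), Node(7)]` → root = Node(val=4, children=[Node(val=1, children=[]), Node(val=7, children=[])])
`shallow = copy.copy(root)` → shallow = Node(val=4, children=[Node(val=1, children=[]), Node(val=7, children=[])])
`deep = copy.deepcopy(root)` → deep = Node(val=4, children=[Node(val=1, children=[]), Node(val=7, children=[])])
`root.val = 613` → root = Node(val=613, children=[Node(val=1, children=[]), Node(val=7, children=[])])
`root.children[0].val = 760` → root = Node(val=613, children=[Node(val=760, children=[]), Node(val=7, children=[])]); shallow = Node(val=4, children=[Node(val=760, children=[]), Node(val=7, children=[])])
`print(shallow.val)` → prints 4
`print(shallow.children[0].val)` → prints 760
`print(deep.val)` → prints 4
`print(deep.children[0].val)` → prints 1

Answer:
4
760
4
1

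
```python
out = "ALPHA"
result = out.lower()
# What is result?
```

Trace:
`out = "ALPHA"` → out = 'ALPHA'
`result = out.lower()` → result = 'alpha'
So result = 'alpha'

Answer: 'alpha'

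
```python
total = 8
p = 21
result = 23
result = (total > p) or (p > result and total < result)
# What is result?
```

Trace:
`total = 8` → total = 8
`p = 21` → p = 21
`result = 23` → result = 23
`result = (total > p) or (p > result and total < result)` → result = False
So result = False

Answer: False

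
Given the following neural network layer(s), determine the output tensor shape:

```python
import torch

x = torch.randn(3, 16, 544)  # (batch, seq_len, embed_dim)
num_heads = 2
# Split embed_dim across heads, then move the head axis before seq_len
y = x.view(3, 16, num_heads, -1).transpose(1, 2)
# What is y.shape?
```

Input: (3, 16, 544) -> head_dim = 544 // 2 = 272; after view: (3, 16, 2, 272) -> after transpose(1, 2): (3, 2, 16, 272) -> Output: (3, 2, 16, 272)

Answer: (3, 2, 16, 272)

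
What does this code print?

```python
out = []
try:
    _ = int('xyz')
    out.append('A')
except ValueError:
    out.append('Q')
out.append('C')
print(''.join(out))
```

Execution trace: 'Q' (except ValueError) → 'C' (after the try/except). Output: QC

Answer: QC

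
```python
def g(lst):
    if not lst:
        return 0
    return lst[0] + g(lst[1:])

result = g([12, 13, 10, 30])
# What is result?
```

12 + 13 + 10 + 30 + 0 = 65

Answer: 65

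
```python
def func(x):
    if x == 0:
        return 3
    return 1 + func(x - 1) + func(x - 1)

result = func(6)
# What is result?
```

func(x) = 1 + 2·func(x-1), func(0)=3. Closed form: (3+1)·2^6 - 1 = 255.

Answer: 255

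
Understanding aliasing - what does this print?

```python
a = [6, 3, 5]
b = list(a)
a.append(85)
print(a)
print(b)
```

Key concept: list() constructor creates copy.
Step by step:
`a = [6, 3, 5]` → a = [6, 3, 5]
`b = list(a)` → b = [6, 3, 5]
`a.append(85)` → a = [6, 3, 5, 85]
`print(a)` → prints [6, 3, 5, 85]
`print(b)` → prints [6, 3, 5]

Answer:
[6, 3, 5, 85]
[6, 3, 5]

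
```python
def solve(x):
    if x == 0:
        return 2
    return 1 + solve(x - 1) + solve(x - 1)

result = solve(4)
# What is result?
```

solve(x) = 1 + 2·solve(x-1), solve(0)=2. Closed form: (2+1)·2^4 - 1 = 47.

Answer: 47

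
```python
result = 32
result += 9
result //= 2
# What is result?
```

Trace:
`result = 32` → result = 32
`result += 9` → result = 41
`result //= 2` → result = 20
So result = 20

Answer: 20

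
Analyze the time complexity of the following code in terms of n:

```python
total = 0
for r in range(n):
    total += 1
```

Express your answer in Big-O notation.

Each loop level contributes: n. Multiplying the contributions gives O(n).

Answer: O(n)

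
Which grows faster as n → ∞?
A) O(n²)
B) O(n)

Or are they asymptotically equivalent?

O(n²) vs O(n): Higher order terms dominate.

Answer: A) O(n²) grows faster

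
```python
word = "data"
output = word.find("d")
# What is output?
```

Trace:
`word = "data"` → word = 'data'
`output = word.find("d")` → output = 0
So output = 0

Answer: 0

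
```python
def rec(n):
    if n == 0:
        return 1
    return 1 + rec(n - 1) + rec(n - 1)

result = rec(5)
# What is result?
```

rec(n) = 1 + 2·rec(n-1), rec(0)=1. Closed form: (1+1)·2^5 - 1 = 63.

Answer: 63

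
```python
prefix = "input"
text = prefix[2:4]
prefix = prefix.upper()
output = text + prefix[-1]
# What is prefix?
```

Trace:
`prefix = "input"` → prefix = 'input'
`text = prefix[2:4]` → text = 'pu'
`prefix = prefix.upper()` → prefix = 'INPUT'
`output = text + prefix[-1]` → output = 'puT'
So prefix = 'INPUT'

Answer: 'INPUT'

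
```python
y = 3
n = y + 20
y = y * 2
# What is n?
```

Trace:
`y = 3` → y = 3
`n = y + 20` → n = 23
`y = y * 2` → y = 6
So n = 23

Answer: 23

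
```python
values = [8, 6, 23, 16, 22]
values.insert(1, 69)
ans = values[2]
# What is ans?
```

Trace:
`values = [8, 6, 23, 16, 22]` → values = [8, 6, 23, 16, 22]
`values.insert(1, 69)` → values = [8, 69, 6, 23, 16, 22]
`ans = values[2]` → ans = 6
So ans = 6

Answer: 6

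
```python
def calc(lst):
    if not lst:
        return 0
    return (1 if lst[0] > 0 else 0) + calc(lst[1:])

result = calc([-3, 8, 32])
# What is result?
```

Count of positive elements in [-3, 8, 32] = 2

Answer: 2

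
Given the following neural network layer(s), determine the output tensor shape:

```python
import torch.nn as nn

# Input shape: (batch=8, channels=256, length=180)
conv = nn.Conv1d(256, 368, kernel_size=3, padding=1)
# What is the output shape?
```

Input: (8, 256, 180) -> Output: (8, 368, 180)

Answer: (8, 368, 180)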